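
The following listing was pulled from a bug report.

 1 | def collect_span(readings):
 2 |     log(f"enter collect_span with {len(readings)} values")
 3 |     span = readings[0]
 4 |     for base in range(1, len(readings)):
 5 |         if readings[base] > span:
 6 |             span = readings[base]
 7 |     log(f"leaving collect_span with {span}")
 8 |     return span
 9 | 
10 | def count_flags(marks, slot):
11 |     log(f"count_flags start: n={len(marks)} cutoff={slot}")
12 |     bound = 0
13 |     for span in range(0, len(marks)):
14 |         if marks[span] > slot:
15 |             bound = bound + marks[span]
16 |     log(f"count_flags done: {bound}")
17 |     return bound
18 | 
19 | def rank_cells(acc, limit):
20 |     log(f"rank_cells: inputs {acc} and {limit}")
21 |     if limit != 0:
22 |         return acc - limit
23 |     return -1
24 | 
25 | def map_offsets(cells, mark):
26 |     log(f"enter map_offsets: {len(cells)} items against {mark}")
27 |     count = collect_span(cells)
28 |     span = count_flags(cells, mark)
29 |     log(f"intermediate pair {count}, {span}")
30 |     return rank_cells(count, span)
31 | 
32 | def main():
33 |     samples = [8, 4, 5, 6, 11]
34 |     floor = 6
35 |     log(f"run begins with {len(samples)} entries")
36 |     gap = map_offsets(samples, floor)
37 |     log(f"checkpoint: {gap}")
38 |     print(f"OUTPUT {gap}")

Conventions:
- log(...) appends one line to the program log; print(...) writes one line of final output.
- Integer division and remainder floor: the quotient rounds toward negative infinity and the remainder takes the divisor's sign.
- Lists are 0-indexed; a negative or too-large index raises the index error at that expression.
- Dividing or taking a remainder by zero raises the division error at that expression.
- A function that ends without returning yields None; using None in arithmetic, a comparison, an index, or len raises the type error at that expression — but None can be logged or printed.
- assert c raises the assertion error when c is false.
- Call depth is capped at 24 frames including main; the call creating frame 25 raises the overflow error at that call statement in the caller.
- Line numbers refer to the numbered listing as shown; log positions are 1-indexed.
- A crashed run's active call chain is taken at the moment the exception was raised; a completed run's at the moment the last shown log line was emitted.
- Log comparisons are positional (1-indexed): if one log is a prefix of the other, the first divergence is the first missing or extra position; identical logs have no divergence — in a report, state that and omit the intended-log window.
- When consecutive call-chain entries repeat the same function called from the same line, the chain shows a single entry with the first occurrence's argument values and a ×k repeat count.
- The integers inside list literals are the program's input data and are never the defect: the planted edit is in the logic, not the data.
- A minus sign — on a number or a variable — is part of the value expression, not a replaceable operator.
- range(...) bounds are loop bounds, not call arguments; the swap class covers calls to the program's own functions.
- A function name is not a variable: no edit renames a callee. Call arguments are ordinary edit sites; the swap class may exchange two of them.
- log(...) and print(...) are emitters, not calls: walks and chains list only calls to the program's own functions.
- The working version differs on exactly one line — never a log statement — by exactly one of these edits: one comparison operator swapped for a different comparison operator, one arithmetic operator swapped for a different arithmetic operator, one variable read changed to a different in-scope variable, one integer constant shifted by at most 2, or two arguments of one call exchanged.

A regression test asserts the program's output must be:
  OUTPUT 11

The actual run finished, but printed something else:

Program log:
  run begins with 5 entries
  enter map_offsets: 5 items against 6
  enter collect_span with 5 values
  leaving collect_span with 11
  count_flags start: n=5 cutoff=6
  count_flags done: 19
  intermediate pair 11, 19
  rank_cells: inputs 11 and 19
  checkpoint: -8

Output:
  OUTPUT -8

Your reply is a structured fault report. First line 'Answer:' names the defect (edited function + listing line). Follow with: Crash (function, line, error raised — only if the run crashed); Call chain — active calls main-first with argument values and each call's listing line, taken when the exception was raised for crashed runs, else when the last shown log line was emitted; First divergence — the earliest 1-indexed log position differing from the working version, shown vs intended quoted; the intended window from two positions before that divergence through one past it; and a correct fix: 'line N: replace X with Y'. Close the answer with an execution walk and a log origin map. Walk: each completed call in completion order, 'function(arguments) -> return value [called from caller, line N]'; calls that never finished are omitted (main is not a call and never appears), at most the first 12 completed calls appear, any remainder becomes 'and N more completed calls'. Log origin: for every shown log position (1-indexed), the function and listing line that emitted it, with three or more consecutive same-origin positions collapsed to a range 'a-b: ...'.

Answer: the defect is in rank_cells at line 22.
The tell: At log position 9 the runs split — shown 'checkpoint: -8', but the working version logs 'checkpoint: 11'.
Call chain: main.
First divergence: position 9 — the shown line 'checkpoint: -8' should read 'checkpoint: 11'.
Intended log window:
  7: intermediate pair 11, 19
  8: rank_cells: inputs 11 and 19
  9: checkpoint: 11
Execution walk:
  collect_span([8, 4, 5, 6, 11]) -> 11  [called from map_offsets, line 27]
  count_flags([8, 4, 5, 6, 11], 6) -> 19  [called from map_offsets, line 28]
  rank_cells(11, 19) -> -8  [called from map_offsets, line 30]
  map_offsets([8, 4, 5, 6, 11], 6) -> -8  [called from main, line 36]
Log line origins:
  1: emitted by main (line 35)
  2: emitted by map_offsets (line 26)
  3: emitted by collect_span (line 2)
  4: emitted by collect_span (line 7)
  5: emitted by count_flags (line 11)
  6: emitted by count_flags (line 16)
  7: emitted by map_offsets (line 29)
  8: emitted by rank_cells (line 20)
  9: emitted by main (line 37)
A correct fix: line 22: replace `-` with `%`.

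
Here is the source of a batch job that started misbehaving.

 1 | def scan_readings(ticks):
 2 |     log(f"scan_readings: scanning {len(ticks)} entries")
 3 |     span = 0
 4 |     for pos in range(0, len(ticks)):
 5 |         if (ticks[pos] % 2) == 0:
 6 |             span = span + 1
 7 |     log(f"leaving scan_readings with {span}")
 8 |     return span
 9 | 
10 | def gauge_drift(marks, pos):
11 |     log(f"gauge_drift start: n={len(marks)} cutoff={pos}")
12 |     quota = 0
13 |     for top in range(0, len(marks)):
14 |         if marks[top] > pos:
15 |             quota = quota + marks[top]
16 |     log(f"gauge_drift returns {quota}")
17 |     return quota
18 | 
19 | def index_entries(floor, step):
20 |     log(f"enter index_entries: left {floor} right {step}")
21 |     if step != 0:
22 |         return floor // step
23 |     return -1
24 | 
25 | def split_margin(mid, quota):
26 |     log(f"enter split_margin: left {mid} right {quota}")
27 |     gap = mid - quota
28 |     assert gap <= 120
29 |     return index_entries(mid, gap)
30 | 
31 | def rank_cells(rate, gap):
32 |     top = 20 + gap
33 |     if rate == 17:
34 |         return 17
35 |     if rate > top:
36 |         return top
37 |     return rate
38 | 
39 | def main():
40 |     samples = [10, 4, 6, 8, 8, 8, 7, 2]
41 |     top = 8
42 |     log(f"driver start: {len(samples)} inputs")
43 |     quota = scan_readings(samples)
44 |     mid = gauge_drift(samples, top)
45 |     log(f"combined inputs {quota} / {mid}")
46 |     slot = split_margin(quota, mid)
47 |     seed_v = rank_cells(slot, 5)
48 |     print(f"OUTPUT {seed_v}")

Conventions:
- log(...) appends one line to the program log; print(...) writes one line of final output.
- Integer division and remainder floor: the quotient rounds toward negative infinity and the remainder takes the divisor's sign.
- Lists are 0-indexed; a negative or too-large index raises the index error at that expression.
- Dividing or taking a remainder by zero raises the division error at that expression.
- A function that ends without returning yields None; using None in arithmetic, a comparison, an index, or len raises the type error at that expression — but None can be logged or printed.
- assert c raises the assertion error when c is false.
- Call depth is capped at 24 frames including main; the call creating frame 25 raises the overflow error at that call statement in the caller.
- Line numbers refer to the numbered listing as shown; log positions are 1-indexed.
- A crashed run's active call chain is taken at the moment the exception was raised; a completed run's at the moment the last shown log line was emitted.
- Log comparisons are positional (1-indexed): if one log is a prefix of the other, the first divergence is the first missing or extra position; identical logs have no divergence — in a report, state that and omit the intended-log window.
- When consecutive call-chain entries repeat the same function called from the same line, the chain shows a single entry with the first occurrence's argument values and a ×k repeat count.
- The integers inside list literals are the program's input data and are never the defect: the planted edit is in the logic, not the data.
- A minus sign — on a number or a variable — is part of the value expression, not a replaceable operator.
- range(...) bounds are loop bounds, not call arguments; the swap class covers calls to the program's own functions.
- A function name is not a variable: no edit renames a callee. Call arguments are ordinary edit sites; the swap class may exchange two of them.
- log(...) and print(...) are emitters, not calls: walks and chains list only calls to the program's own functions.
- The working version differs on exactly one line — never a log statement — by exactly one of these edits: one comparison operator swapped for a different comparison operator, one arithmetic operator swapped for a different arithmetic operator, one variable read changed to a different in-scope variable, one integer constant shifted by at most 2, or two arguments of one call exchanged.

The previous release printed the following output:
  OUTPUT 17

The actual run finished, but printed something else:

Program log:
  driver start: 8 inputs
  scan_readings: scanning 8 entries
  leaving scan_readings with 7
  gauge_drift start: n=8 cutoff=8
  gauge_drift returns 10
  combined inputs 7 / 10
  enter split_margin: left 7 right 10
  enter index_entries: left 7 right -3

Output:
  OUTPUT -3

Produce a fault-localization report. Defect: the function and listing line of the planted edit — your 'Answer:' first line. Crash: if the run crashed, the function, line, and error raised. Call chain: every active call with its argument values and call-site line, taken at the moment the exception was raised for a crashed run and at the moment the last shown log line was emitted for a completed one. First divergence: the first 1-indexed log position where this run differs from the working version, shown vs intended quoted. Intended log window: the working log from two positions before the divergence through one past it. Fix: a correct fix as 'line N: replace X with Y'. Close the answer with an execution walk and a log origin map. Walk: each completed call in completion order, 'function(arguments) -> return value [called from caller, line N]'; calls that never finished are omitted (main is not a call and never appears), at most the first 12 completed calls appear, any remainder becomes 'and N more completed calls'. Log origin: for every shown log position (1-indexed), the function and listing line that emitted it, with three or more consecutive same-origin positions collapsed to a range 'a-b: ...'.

Answer: the defect is in rank_cells at line 33.
Key observation: Nothing in the log betrays the bug — only the output does.
Call chain: main -> split_margin(7, 10) (called at line 46) -> index_entries(7, -3) (called at line 29).
First divergence: there is none — every log position agrees.
Execution walk:
  scan_readings([10, 4, 6, 8, 8, 8, 7, 2]) -> 7  [called from main, line 43]
  gauge_drift([10, 4, 6, 8, 8, 8, 7, 2], 8) -> 10  [called from main, line 44]
  index_entries(7, -3) -> -3  [called from split_margin, line 29]
  split_margin(7, 10) -> -3  [called from main, line 46]
  rank_cells(-3, 5) -> -3  [called from main, line 47]
Log origin:
  1: logged in main at line 42
  2: logged in scan_readings at line 2
  3: logged in scan_readings at line 7
  4: logged in gauge_drift at line 11
  5: logged in gauge_drift at line 16
  6: logged in main at line 45
  7: logged in split_margin at line 26
  8: logged in index_entries at line 20
A correct fix: line 33: replace `==` with `<`.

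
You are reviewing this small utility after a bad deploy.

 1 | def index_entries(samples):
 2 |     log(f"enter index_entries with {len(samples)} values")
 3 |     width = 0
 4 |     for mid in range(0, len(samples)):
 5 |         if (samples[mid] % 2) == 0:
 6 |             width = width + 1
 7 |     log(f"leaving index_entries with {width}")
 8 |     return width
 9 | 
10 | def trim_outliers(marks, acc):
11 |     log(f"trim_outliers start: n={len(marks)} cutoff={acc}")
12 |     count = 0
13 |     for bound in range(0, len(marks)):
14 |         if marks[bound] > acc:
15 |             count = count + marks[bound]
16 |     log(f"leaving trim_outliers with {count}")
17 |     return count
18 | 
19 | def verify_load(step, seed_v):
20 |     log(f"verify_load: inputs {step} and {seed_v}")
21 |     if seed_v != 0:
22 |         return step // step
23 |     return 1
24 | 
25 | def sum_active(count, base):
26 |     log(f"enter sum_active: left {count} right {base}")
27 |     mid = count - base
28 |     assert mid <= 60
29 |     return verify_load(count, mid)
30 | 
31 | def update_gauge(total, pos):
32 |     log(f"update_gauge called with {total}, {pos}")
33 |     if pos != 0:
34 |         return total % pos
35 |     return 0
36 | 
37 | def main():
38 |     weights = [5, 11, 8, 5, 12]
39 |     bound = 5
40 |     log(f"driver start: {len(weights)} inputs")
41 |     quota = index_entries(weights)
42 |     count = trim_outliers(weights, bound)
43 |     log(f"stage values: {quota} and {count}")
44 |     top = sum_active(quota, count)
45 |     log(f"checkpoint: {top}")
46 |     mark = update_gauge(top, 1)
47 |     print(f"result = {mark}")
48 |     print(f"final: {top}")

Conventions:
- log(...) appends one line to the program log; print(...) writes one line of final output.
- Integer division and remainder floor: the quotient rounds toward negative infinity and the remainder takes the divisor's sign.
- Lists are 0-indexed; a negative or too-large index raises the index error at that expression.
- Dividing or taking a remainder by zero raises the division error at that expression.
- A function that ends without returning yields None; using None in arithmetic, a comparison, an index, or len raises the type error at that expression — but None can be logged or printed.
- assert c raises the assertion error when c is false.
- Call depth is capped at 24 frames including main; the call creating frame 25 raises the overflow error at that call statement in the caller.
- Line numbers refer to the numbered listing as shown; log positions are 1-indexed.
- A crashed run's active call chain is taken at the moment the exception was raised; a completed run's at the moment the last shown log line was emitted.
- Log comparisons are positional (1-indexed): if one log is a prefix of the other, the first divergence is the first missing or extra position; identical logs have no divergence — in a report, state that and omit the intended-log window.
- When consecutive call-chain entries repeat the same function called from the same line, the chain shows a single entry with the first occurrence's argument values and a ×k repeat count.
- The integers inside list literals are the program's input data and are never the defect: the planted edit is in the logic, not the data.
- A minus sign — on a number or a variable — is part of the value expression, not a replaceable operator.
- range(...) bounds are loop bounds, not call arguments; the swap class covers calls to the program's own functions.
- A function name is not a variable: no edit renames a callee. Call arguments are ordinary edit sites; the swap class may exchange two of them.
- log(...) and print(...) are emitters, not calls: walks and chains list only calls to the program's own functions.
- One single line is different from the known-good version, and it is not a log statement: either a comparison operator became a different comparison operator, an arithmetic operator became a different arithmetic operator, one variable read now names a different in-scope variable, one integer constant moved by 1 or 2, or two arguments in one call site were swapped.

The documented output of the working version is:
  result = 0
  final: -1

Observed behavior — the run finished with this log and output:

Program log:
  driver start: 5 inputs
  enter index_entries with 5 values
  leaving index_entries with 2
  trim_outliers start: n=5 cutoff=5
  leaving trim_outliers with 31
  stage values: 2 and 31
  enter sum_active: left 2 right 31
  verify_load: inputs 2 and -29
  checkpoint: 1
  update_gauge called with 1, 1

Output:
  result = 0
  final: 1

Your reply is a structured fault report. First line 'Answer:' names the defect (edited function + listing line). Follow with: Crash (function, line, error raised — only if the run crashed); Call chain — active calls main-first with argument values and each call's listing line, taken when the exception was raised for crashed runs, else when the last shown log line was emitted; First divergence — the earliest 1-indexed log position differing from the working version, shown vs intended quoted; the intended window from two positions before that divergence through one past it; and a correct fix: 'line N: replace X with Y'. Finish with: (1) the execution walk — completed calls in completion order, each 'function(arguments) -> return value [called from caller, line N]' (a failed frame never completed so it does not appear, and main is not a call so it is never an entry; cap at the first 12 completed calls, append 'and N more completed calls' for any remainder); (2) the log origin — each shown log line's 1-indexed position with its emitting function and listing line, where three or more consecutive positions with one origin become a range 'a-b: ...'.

Answer: the defect is in verify_load at line 22.
The tell: The log first diverges at position 9: the faulty run prints 'checkpoint: 1' where the working version prints 'checkpoint: -1'.
Call chain: main -> update_gauge(1, 1) (called at line 46).
First divergence: position 9 — shown 'checkpoint: 1', intended 'checkpoint: -1'.
Intended log window:
  7: enter sum_active: left 2 right 31
  8: verify_load: inputs 2 and -29
  9: checkpoint: -1
  10: update_gauge called with -1, 1
Execution walk:
  index_entries([5, 11, 8, 5, 12]) -> 2  [called from main, line 41]
  trim_outliers([5, 11, 8, 5, 12], 5) -> 31  [called from main, line 42]
  verify_load(2, -29) -> 1  [called from sum_active, line 29]
  sum_active(2, 31) -> 1  [called from main, line 44]
  update_gauge(1, 1) -> 0  [called from main, line 46]
Log line origins:
  1: logged in main at line 40
  2: logged in index_entries at line 2
  3: logged in index_entries at line 7
  4: logged in trim_outliers at line 11
  5: logged in trim_outliers at line 16
  6: logged in main at line 43
  7: logged in sum_active at line 26
  8: logged in verify_load at line 20
  9: logged in main at line 45
  10: logged in update_gauge at line 32
A correct fix: line 22: replace `step // step` with `step // seed_v`.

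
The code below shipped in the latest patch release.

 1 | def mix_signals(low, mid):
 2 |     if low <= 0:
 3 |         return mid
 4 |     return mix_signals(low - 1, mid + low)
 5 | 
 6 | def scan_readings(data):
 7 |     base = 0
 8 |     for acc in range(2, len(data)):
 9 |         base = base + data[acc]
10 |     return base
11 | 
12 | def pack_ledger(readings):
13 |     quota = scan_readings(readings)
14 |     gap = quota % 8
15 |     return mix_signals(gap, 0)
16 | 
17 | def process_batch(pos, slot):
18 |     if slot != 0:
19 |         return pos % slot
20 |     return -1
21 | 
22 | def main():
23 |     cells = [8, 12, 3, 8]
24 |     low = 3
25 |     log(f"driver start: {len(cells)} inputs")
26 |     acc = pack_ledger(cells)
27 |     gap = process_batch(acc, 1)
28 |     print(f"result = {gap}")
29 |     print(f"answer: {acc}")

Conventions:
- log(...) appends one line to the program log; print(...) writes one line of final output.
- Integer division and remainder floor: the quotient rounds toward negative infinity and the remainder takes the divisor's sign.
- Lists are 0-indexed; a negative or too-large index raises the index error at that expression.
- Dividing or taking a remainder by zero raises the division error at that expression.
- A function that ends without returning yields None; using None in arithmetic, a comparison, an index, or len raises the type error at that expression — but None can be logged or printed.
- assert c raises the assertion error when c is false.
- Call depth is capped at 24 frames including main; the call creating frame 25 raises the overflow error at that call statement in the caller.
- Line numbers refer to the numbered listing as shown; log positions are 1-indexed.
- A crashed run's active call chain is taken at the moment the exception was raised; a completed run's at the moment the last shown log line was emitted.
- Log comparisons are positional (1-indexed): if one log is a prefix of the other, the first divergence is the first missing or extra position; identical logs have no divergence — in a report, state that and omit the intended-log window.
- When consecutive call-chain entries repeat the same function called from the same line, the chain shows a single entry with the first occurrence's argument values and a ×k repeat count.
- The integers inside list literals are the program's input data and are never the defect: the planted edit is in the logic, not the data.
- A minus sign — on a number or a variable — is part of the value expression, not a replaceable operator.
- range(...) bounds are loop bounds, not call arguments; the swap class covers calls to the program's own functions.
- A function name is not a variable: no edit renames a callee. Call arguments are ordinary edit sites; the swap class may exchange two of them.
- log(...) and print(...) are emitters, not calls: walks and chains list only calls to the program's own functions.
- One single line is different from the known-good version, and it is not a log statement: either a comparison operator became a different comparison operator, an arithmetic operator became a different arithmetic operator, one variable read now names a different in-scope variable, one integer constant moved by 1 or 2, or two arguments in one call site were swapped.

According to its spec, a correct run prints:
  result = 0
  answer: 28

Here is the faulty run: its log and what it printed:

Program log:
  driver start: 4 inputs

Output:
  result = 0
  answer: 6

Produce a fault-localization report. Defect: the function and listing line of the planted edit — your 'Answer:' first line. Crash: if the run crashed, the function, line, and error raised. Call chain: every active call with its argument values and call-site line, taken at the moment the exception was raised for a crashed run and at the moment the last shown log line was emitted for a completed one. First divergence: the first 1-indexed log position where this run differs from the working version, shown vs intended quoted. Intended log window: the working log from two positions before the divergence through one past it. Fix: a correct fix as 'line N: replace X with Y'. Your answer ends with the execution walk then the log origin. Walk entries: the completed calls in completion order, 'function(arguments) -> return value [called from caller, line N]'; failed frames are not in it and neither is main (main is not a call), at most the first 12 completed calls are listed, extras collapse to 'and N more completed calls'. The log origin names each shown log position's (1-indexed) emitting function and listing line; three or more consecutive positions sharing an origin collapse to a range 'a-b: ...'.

Answer: the defect is in scan_readings at line 8.
The tell: No log line changed; the fault shows up purely in the output.
Call chain: main.
First divergence: none; the two logs match at every position.
Execution walk:
  scan_readings([8, 12, 3, 8]) -> 11  [called from pack_ledger, line 13]
  mix_signals(0, 6) -> 6  [called from mix_signals, line 4]
  mix_signals(1, 5) -> 6  [called from mix_signals, line 4]
  mix_signals(2, 3) -> 6  [called from mix_signals, line 4]
  mix_signals(3, 0) -> 6  [called from pack_ledger, line 15]
  pack_ledger([8, 12, 3, 8]) -> 6  [called from main, line 26]
  process_batch(6, 1) -> 0  [called from main, line 27]
Log origin:
  1 — main, line 25
A correct fix: line 8: replace `2` with `0`.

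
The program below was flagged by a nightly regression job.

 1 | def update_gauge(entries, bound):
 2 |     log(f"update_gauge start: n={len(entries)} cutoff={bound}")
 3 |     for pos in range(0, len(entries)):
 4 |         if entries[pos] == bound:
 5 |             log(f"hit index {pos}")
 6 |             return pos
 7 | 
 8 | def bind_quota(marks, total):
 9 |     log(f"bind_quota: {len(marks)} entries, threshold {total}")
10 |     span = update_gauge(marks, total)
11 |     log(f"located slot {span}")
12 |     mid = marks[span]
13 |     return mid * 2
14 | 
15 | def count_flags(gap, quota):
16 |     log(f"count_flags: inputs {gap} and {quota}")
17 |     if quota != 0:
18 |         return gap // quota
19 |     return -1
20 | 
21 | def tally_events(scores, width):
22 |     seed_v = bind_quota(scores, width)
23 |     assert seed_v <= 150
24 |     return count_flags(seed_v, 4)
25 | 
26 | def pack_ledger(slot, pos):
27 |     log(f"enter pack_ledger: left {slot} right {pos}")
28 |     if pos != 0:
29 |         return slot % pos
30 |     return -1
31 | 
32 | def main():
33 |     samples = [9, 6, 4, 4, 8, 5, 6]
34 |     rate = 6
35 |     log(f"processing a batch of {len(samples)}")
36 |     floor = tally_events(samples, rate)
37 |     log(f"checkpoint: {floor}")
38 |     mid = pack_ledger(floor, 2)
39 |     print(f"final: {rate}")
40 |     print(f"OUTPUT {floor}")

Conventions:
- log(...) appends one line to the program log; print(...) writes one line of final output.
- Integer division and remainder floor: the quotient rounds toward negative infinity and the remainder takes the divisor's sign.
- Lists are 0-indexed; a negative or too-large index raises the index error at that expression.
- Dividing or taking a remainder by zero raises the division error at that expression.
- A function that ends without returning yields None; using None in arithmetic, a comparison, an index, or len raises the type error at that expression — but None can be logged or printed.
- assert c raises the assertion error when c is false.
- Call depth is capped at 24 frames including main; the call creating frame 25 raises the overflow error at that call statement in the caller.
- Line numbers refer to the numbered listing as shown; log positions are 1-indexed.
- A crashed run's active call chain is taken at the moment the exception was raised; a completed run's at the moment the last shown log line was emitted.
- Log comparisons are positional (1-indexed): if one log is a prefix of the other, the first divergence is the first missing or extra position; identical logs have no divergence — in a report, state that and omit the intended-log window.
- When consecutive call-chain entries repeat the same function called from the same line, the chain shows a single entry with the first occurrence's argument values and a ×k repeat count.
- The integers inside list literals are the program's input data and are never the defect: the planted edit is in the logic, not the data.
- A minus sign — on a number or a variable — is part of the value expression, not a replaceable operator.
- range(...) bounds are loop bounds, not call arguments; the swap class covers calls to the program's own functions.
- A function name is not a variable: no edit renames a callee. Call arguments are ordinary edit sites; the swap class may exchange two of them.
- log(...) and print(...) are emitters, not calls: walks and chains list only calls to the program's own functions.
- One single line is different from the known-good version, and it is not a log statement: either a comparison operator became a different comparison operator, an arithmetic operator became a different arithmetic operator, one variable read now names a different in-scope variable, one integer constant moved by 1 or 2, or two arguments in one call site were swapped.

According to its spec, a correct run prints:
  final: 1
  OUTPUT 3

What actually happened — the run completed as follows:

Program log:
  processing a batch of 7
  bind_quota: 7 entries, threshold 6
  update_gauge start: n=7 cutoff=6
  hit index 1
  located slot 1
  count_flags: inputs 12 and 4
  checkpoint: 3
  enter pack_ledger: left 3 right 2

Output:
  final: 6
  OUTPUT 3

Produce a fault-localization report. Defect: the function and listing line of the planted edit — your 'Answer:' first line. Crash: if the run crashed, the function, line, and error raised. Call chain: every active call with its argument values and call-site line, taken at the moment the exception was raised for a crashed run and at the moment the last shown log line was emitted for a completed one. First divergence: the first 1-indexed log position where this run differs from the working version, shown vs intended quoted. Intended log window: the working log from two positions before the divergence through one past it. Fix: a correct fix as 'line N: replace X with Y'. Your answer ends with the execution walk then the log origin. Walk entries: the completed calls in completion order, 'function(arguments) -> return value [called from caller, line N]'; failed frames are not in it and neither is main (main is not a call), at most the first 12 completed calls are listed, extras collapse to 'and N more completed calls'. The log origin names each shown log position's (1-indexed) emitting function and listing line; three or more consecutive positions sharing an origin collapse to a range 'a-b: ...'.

Answer: the defect is in main at line 39.
Key fact: The two runs log identically and part ways only at the printed values.
Call chain: main -> pack_ledger(3, 2) (called at line 38).
First divergence: none — the logs agree in full.
Execution walk:
  update_gauge([9, 6, 4, 4, 8, 5, 6], 6) -> 1  [called from bind_quota, line 10]
  bind_quota([9, 6, 4, 4, 8, 5, 6], 6) -> 12  [called from tally_events, line 22]
  count_flags(12, 4) -> 3  [called from tally_events, line 24]
  tally_events([9, 6, 4, 4, 8, 5, 6], 6) -> 3  [called from main, line 36]
  pack_ledger(3, 2) -> 1  [called from main, line 38]
Log origin:
  1 — main, line 35
  2 — bind_quota, line 9
  3 — update_gauge, line 2
  4 — update_gauge, line 5
  5 — bind_quota, line 11
  6 — count_flags, line 16
  7 — main, line 37
  8 — pack_ledger, line 27
A correct fix: line 39: replace `rate` with `mid`.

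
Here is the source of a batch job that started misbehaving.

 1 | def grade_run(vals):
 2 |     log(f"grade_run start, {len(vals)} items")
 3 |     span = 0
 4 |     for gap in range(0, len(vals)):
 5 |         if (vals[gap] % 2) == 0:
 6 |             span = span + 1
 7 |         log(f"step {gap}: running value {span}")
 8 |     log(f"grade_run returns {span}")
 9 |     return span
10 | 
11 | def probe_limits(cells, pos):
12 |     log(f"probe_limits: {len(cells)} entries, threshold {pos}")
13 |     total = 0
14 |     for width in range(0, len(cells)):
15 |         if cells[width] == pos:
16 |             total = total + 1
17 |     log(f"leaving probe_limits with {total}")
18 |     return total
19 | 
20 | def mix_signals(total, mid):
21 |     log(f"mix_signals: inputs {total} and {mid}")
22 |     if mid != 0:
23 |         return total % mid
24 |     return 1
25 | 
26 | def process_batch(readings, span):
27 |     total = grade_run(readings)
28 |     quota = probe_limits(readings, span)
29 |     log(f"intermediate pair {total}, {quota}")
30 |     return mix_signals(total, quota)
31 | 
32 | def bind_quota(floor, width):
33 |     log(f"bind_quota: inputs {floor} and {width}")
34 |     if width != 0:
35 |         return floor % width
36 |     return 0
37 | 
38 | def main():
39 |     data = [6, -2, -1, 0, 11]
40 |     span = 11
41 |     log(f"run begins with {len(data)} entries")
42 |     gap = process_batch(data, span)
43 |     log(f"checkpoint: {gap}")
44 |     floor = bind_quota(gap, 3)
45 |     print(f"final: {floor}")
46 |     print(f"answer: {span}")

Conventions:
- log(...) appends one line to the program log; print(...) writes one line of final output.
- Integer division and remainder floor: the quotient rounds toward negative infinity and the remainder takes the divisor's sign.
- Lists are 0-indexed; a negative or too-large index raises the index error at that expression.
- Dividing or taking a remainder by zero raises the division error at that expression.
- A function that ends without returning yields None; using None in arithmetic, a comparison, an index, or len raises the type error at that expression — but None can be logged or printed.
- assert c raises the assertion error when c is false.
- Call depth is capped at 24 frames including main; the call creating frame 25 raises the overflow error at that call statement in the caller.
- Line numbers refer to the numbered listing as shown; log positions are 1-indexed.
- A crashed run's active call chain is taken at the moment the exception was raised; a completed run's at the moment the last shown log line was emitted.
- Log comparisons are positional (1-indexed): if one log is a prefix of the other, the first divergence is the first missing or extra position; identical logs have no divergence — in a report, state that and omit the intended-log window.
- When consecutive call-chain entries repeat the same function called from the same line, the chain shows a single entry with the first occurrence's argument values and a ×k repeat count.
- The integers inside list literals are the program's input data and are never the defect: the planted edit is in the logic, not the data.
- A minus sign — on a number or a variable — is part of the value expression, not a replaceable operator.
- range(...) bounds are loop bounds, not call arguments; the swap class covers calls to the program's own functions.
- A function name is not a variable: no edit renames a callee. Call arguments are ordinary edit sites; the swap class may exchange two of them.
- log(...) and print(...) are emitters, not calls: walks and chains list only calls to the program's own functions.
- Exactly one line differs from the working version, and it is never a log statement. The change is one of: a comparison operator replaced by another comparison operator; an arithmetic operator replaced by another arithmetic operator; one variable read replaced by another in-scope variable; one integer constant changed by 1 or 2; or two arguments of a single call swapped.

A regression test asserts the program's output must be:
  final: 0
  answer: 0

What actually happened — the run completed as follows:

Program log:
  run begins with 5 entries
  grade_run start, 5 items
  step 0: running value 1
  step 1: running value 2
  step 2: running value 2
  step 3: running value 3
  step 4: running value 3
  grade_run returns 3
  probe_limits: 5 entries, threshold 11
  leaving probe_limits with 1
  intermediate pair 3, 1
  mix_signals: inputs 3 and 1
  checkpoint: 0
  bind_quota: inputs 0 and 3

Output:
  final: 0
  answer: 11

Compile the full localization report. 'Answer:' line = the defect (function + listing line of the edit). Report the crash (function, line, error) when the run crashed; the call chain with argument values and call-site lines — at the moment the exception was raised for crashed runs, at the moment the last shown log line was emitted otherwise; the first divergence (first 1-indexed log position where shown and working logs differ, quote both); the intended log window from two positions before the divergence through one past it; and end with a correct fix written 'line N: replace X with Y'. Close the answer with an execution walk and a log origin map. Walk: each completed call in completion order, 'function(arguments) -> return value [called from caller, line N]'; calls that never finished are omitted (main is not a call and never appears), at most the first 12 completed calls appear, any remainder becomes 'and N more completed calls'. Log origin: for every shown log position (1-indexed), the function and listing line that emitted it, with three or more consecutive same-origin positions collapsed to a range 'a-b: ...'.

Answer: the defect is in main at line 46.
The tell: Nothing in the log betrays the bug — only the output does.
Call chain: main -> bind_quota(0, 3) (called at line 44).
First divergence: there is none — every log position agrees.
Execution walk:
  grade_run([6, -2, -1, 0, 11]) -> 3  [called from process_batch, line 27]
  probe_limits([6, -2, -1, 0, 11], 11) -> 1  [called from process_batch, line 28]
  mix_signals(3, 1) -> 0  [called from process_batch, line 30]
  process_batch([6, -2, -1, 0, 11], 11) -> 0  [called from main, line 42]
  bind_quota(0, 3) -> 0  [called from main, line 44]
Log line origins:
  1: from main, line 41
  2: from grade_run, line 2
  3-7: from grade_run, line 7
  8: from grade_run, line 8
  9: from probe_limits, line 12
  10: from probe_limits, line 17
  11: from process_batch, line 29
  12: from mix_signals, line 21
  13: from main, line 43
  14: from bind_quota, line 33
A correct fix: line 46: replace `span` with `gap`.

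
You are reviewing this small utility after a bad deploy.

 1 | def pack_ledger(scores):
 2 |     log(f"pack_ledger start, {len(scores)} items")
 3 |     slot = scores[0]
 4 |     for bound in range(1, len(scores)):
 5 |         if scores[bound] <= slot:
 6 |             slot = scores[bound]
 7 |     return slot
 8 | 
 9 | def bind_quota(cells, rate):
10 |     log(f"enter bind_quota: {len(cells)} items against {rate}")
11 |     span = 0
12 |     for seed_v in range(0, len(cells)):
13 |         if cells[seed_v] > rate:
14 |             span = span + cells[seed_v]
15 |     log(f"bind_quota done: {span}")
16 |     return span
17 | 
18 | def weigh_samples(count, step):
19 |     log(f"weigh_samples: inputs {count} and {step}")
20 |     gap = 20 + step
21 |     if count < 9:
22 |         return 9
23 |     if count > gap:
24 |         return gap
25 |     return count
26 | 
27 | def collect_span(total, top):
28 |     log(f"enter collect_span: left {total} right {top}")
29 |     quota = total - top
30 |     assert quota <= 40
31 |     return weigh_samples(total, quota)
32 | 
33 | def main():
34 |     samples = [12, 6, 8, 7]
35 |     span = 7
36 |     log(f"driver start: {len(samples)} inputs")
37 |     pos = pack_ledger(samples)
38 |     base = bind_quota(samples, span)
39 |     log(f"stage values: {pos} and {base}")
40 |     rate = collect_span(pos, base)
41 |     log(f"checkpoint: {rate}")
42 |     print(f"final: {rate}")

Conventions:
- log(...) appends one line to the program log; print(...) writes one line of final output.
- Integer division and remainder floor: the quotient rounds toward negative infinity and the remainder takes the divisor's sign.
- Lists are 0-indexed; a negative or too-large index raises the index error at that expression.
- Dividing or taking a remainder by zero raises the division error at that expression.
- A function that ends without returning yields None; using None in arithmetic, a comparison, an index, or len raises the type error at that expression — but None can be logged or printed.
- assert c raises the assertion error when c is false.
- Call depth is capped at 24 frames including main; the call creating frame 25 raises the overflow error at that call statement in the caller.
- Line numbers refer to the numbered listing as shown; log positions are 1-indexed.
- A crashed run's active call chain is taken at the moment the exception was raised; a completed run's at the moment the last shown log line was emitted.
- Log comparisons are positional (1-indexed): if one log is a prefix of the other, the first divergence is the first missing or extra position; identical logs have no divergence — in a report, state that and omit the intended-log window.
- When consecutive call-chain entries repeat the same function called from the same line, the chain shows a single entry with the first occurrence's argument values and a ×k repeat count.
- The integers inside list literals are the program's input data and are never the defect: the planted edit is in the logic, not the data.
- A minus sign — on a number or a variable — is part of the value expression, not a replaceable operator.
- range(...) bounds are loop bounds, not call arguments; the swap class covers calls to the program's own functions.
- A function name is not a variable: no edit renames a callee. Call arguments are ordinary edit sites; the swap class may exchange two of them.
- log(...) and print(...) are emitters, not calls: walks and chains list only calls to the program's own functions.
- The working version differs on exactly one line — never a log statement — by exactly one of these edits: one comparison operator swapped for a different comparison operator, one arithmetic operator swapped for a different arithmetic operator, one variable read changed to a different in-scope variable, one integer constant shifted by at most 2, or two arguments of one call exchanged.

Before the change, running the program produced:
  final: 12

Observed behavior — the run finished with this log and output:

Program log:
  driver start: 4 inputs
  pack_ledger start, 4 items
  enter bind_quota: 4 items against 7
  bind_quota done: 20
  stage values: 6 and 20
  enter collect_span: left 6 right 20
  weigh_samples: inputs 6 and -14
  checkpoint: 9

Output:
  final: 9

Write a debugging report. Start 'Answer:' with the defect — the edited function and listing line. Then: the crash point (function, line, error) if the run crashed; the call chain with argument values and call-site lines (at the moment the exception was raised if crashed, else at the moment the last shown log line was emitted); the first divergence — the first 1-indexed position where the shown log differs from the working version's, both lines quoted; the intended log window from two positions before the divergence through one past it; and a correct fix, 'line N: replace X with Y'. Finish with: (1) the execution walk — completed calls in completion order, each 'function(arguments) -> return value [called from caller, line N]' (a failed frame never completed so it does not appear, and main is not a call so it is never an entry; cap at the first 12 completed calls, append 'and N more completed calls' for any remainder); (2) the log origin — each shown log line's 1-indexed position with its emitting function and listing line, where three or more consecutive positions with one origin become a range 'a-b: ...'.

Answer: the defect is in pack_ledger at line 5.
Key fact: The log first diverges at position 5: the faulty run prints 'stage values: 6 and 20' where the working version prints 'stage values: 12 and 20'.
Call chain: main.
First divergence: position 5 — shown 'stage values: 6 and 20', intended 'stage values: 12 and 20'.
Intended log window:
  3: enter bind_quota: 4 items against 7
  4: bind_quota done: 20
  5: stage values: 12 and 20
  6: enter collect_span: left 12 right 20
Execution walk:
  pack_ledger([12, 6, 8, 7]) -> 6  [called from main, line 37]
  bind_quota([12, 6, 8, 7], 7) -> 20  [called from main, line 38]
  weigh_samples(6, -14) -> 9  [called from collect_span, line 31]
  collect_span(6, 20) -> 9  [called from main, line 40]
Origin of each log line:
  1: emitted by main (line 36)
  2: emitted by pack_ledger (line 2)
  3: emitted by bind_quota (line 10)
  4: emitted by bind_quota (line 15)
  5: emitted by main (line 39)
  6: emitted by collect_span (line 28)
  7: emitted by weigh_samples (line 19)
  8: emitted by main (line 41)
A correct fix: line 5: replace `<=` with `>`.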